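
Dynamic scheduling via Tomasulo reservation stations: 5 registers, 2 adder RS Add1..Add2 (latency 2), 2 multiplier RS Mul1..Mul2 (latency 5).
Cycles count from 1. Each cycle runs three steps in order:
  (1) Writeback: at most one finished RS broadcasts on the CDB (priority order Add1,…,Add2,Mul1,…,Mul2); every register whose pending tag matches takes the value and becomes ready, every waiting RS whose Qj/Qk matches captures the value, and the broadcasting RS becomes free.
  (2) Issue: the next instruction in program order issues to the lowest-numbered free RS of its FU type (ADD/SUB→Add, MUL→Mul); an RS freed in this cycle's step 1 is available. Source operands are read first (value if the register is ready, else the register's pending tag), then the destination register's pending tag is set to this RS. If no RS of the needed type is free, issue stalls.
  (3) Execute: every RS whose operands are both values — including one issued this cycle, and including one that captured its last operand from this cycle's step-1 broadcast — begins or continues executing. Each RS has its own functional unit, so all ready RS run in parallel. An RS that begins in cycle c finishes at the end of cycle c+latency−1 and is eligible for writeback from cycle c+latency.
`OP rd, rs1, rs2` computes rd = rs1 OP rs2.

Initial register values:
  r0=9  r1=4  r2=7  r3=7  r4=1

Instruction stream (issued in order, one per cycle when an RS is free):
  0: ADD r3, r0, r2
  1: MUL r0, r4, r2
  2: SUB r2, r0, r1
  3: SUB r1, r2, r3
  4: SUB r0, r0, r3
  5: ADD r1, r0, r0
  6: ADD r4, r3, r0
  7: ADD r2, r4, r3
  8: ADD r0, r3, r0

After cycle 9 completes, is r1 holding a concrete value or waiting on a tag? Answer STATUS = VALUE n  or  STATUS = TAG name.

STATUS = TAG Add2

cycle 1: issue ADD r3<-Add1 // r0:9,r1:4,r2:7,r3:Add1,r4:1
cycle 2: issue MUL r0<-Mul1 // r0:Mul1,r1:4,r2:7,r3:Add1,r4:1
cycle 3: CDB Add1=16; issue SUB r2<-Add1 // r0:Mul1,r1:4,r2:Add1,r3:16,r4:1
cycle 4: issue SUB r1<-Add2 // r0:Mul1,r1:Add2,r2:Add1,r3:16,r4:1
cycle 5: stall // r0:Mul1,r1:Add2,r2:Add1,r3:16,r4:1
cycle 6: stall // r0:Mul1,r1:Add2,r2:Add1,r3:16,r4:1
cycle 7: CDB Mul1=7; stall // r0:7,r1:Add2,r2:Add1,r3:16,r4:1
cycle 8: stall // r0:7,r1:Add2,r2:Add1,r3:16,r4:1
cycle 9: CDB Add1=3; issue SUB r0<-Add1 // r0:Add1,r1:Add2,r2:3,r3:16,r4:1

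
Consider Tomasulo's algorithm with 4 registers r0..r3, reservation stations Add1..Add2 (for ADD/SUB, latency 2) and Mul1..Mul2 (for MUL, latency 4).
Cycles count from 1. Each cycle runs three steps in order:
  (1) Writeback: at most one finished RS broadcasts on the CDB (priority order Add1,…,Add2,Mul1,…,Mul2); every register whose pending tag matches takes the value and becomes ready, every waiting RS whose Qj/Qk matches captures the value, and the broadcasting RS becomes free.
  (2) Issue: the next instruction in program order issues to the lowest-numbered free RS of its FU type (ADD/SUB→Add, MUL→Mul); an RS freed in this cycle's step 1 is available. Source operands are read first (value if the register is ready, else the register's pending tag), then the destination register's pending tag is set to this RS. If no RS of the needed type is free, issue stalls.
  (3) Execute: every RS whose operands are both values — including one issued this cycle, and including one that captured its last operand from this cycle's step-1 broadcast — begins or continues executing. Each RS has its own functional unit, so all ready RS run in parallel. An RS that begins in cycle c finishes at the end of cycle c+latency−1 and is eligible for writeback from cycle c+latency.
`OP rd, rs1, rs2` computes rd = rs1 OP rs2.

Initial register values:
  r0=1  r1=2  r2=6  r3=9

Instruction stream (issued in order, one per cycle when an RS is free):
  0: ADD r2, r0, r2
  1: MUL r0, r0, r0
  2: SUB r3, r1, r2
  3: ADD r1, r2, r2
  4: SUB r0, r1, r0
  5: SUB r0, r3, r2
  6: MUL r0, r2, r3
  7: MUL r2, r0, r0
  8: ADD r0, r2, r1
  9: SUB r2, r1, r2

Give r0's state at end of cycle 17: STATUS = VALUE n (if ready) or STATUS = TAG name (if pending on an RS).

c1: issue ADD r2<-Add1 | r0:1,r1:2,r2:Add1,r3:9
c2: issue MUL r0<-Mul1 | r0:Mul1,r1:2,r2:Add1,r3:9
c3: CDB Add1=7; issue SUB r3<-Add1 | r0:Mul1,r1:2,r2:7,r3:Add1
c4: issue ADD r1<-Add2 | r0:Mul1,r1:Add2,r2:7,r3:Add1
c5: CDB Add1=-5; issue SUB r0<-Add1 | r0:Add1,r1:Add2,r2:7,r3:-5
c6: CDB Add2=14; issue SUB r0<-Add2 | r0:Add2,r1:14,r2:7,r3:-5
c7: CDB Mul1=1; issue MUL r0<-Mul1 | r0:Mul1,r1:14,r2:7,r3:-5
c8: CDB Add2=-12; issue MUL r2<-Mul2 | r0:Mul1,r1:14,r2:Mul2,r3:-5
c9: CDB Add1=13; issue ADD r0<-Add1 | r0:Add1,r1:14,r2:Mul2,r3:-5
c10: issue SUB r2<-Add2 | r0:Add1,r1:14,r2:Add2,r3:-5
c11: CDB Mul1=-35 | r0:Add1,r1:14,r2:Add2,r3:-5
c12: - | r0:Add1,r1:14,r2:Add2,r3:-5
c13: - | r0:Add1,r1:14,r2:Add2,r3:-5
c14: - | r0:Add1,r1:14,r2:Add2,r3:-5
c15: CDB Mul2=1225 | r0:Add1,r1:14,r2:Add2,r3:-5
c16: - | r0:Add1,r1:14,r2:Add2,r3:-5
c17: CDB Add1=1239 | r0:1239,r1:14,r2:Add2,r3:-5

STATUS = VALUE 1239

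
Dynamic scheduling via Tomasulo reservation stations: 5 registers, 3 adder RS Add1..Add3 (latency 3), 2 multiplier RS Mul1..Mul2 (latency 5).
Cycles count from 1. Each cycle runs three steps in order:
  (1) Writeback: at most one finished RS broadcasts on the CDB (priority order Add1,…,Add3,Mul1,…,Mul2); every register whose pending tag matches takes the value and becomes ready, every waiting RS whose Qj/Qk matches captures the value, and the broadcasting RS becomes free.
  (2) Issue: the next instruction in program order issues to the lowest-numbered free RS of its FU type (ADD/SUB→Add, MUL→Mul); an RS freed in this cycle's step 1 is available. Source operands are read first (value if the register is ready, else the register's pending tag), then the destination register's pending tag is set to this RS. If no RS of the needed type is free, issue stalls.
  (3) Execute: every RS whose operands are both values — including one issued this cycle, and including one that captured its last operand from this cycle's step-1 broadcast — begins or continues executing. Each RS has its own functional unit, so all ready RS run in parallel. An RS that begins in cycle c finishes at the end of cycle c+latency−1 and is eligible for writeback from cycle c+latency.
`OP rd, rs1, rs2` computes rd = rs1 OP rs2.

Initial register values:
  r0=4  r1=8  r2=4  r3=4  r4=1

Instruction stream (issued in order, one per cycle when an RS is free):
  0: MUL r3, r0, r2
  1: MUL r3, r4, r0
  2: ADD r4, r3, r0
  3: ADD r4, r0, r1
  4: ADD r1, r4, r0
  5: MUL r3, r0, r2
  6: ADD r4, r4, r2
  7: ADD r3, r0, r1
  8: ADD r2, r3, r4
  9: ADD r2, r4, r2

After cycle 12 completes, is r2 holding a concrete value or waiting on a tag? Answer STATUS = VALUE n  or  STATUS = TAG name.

STATUS = TAG Add3

c1: issue MUL r3<-Mul1 | r0:4,r1:8,r2:4,r3:Mul1,r4:1
c2: issue MUL r3<-Mul2 | r0:4,r1:8,r2:4,r3:Mul2,r4:1
c3: issue ADD r4<-Add1 | r0:4,r1:8,r2:4,r3:Mul2,r4:Add1
c4: issue ADD r4<-Add2 | r0:4,r1:8,r2:4,r3:Mul2,r4:Add2
c5: issue ADD r1<-Add3 | r0:4,r1:Add3,r2:4,r3:Mul2,r4:Add2
c6: CDB Mul1=16; issue MUL r3<-Mul1 | r0:4,r1:Add3,r2:4,r3:Mul1,r4:Add2
c7: CDB Add2=12; issue ADD r4<-Add2 | r0:4,r1:Add3,r2:4,r3:Mul1,r4:Add2
c8: CDB Mul2=4; stall | r0:4,r1:Add3,r2:4,r3:Mul1,r4:Add2
c9: stall | r0:4,r1:Add3,r2:4,r3:Mul1,r4:Add2
c10: CDB Add2=16; issue ADD r3<-Add2 | r0:4,r1:Add3,r2:4,r3:Add2,r4:16
c11: CDB Add1=8; issue ADD r2<-Add1 | r0:4,r1:Add3,r2:Add1,r3:Add2,r4:16
c12: CDB Add3=16; issue ADD r2<-Add3 | r0:4,r1:16,r2:Add3,r3:Add2,r4:16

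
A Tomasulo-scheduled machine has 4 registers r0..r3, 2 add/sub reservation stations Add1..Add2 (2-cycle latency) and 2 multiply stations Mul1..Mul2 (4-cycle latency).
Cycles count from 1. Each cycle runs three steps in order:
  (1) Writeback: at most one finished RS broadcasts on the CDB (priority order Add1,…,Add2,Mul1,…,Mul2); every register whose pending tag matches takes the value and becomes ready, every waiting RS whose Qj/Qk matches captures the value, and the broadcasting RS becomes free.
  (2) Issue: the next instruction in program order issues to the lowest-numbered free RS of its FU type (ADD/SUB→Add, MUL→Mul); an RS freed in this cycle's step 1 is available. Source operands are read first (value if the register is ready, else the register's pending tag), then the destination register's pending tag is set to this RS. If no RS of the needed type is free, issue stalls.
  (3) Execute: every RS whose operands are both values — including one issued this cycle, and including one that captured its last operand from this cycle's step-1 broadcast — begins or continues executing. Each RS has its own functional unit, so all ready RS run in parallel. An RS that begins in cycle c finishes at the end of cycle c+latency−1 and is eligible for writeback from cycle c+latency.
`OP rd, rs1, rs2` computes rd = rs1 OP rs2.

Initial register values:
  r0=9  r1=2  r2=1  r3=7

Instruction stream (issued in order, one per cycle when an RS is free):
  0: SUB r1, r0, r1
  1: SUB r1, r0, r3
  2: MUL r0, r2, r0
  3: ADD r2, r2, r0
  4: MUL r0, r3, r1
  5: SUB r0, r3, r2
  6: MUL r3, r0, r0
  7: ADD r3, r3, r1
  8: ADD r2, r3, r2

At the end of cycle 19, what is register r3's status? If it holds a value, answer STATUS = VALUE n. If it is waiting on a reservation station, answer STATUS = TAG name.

c1: issue SUB r1<-Add1 | r0:9,r1:Add1,r2:1,r3:7
c2: issue SUB r1<-Add2 | r0:9,r1:Add2,r2:1,r3:7
c3: CDB Add1=7; issue MUL r0<-Mul1 | r0:Mul1,r1:Add2,r2:1,r3:7
c4: CDB Add2=2; issue ADD r2<-Add1 | r0:Mul1,r1:2,r2:Add1,r3:7
c5: issue MUL r0<-Mul2 | r0:Mul2,r1:2,r2:Add1,r3:7
c6: issue SUB r0<-Add2 | r0:Add2,r1:2,r2:Add1,r3:7
c7: CDB Mul1=9; issue MUL r3<-Mul1 | r0:Add2,r1:2,r2:Add1,r3:Mul1
c8: stall | r0:Add2,r1:2,r2:Add1,r3:Mul1
c9: CDB Add1=10; issue ADD r3<-Add1 | r0:Add2,r1:2,r2:10,r3:Add1
c10: CDB Mul2=14; stall | r0:Add2,r1:2,r2:10,r3:Add1
c11: CDB Add2=-3; issue ADD r2<-Add2 | r0:-3,r1:2,r2:Add2,r3:Add1
c12: - | r0:-3,r1:2,r2:Add2,r3:Add1
c13: - | r0:-3,r1:2,r2:Add2,r3:Add1
c14: - | r0:-3,r1:2,r2:Add2,r3:Add1
c15: CDB Mul1=9 | r0:-3,r1:2,r2:Add2,r3:Add1
c16: - | r0:-3,r1:2,r2:Add2,r3:Add1
c17: CDB Add1=11 | r0:-3,r1:2,r2:Add2,r3:11
c18: - | r0:-3,r1:2,r2:Add2,r3:11
c19: CDB Add2=21 | r0:-3,r1:2,r2:21,r3:11

STATUS = VALUE 11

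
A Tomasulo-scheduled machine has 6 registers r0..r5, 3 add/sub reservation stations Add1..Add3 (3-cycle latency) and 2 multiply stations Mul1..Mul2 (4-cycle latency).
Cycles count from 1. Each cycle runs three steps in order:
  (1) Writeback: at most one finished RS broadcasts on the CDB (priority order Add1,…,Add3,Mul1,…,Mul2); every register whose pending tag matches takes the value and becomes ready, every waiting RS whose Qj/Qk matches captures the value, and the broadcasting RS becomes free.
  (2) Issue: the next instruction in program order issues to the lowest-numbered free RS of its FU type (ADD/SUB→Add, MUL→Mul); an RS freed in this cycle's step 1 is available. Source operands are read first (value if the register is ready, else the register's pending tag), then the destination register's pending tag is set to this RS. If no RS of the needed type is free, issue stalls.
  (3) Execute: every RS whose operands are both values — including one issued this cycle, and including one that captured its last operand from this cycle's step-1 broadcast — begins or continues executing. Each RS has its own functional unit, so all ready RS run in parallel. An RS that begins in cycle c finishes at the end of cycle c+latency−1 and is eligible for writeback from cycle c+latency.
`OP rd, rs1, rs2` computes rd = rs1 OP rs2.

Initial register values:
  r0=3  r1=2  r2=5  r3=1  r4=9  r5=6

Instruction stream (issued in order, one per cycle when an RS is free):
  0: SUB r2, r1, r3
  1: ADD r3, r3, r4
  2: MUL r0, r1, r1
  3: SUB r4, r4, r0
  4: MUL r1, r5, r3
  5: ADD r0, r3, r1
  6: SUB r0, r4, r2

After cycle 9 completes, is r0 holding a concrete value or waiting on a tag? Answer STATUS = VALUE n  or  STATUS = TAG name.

STATUS = TAG Add3

  c1: issue SUB r2<-Add1  regs: r0:3,r1:2,r2:Add1,r3:1,r4:9,r5:6
  c2: issue ADD r3<-Add2  regs: r0:3,r1:2,r2:Add1,r3:Add2,r4:9,r5:6
  c3: issue MUL r0<-Mul1  regs: r0:Mul1,r1:2,r2:Add1,r3:Add2,r4:9,r5:6
  c4: CDB Add1=1; issue SUB r4<-Add1  regs: r0:Mul1,r1:2,r2:1,r3:Add2,r4:Add1,r5:6
  c5: CDB Add2=10; issue MUL r1<-Mul2  regs: r0:Mul1,r1:Mul2,r2:1,r3:10,r4:Add1,r5:6
  c6: issue ADD r0<-Add2  regs: r0:Add2,r1:Mul2,r2:1,r3:10,r4:Add1,r5:6
  c7: CDB Mul1=4; issue SUB r0<-Add3  regs: r0:Add3,r1:Mul2,r2:1,r3:10,r4:Add1,r5:6
  c8: -  regs: r0:Add3,r1:Mul2,r2:1,r3:10,r4:Add1,r5:6
  c9: CDB Mul2=60  regs: r0:Add3,r1:60,r2:1,r3:10,r4:Add1,r5:6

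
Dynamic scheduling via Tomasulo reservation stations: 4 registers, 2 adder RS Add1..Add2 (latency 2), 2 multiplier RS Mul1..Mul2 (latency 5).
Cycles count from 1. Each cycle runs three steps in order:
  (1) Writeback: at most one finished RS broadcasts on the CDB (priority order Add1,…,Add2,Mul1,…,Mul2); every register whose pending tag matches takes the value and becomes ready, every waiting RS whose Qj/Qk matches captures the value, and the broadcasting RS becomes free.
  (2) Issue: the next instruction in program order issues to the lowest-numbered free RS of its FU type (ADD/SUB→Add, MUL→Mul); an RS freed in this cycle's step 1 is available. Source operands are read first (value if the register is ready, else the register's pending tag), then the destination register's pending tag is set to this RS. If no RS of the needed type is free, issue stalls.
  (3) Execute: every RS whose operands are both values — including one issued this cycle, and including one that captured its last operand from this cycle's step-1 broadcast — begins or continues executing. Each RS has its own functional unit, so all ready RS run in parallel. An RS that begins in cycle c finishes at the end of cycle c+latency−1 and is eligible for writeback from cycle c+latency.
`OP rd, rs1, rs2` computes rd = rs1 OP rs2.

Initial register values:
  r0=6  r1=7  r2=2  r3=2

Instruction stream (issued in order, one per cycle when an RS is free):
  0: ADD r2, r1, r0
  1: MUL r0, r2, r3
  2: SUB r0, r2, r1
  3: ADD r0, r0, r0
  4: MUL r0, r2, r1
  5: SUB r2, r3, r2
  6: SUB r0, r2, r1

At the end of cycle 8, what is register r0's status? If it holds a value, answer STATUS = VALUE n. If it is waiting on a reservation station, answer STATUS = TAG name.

c1: issue ADD r2<-Add1 | r0:6,r1:7,r2:Add1,r3:2
c2: issue MUL r0<-Mul1 | r0:Mul1,r1:7,r2:Add1,r3:2
c3: CDB Add1=13; issue SUB r0<-Add1 | r0:Add1,r1:7,r2:13,r3:2
c4: issue ADD r0<-Add2 | r0:Add2,r1:7,r2:13,r3:2
c5: CDB Add1=6; issue MUL r0<-Mul2 | r0:Mul2,r1:7,r2:13,r3:2
c6: issue SUB r2<-Add1 | r0:Mul2,r1:7,r2:Add1,r3:2
c7: CDB Add2=12; issue SUB r0<-Add2 | r0:Add2,r1:7,r2:Add1,r3:2
c8: CDB Add1=-11 | r0:Add2,r1:7,r2:-11,r3:2

STATUS = TAG Add2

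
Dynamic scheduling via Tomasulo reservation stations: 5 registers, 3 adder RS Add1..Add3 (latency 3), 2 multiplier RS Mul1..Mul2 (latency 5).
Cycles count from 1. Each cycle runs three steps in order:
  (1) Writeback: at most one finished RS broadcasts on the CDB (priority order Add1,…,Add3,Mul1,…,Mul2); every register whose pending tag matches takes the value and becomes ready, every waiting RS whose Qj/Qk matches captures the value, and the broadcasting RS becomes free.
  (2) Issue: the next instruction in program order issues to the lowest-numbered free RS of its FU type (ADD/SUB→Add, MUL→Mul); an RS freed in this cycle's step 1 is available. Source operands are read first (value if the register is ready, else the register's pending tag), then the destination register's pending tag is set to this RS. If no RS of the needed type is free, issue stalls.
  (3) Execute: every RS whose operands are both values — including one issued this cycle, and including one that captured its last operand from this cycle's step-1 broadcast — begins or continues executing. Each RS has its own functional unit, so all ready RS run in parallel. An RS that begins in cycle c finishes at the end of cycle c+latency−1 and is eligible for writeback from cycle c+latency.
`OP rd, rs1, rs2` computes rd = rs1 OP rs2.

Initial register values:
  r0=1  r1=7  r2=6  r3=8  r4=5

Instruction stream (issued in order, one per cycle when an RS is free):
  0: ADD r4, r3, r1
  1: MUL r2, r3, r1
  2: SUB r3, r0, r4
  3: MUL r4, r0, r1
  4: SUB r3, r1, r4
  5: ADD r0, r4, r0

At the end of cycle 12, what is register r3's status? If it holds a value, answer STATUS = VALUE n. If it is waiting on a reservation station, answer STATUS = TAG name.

c1: issue ADD r4<-Add1 | r0:1,r1:7,r2:6,r3:8,r4:Add1
c2: issue MUL r2<-Mul1 | r0:1,r1:7,r2:Mul1,r3:8,r4:Add1
c3: issue SUB r3<-Add2 | r0:1,r1:7,r2:Mul1,r3:Add2,r4:Add1
c4: CDB Add1=15; issue MUL r4<-Mul2 | r0:1,r1:7,r2:Mul1,r3:Add2,r4:Mul2
c5: issue SUB r3<-Add1 | r0:1,r1:7,r2:Mul1,r3:Add1,r4:Mul2
c6: issue ADD r0<-Add3 | r0:Add3,r1:7,r2:Mul1,r3:Add1,r4:Mul2
c7: CDB Add2=-14 | r0:Add3,r1:7,r2:Mul1,r3:Add1,r4:Mul2
c8: CDB Mul1=56 | r0:Add3,r1:7,r2:56,r3:Add1,r4:Mul2
c9: CDB Mul2=7 | r0:Add3,r1:7,r2:56,r3:Add1,r4:7
c10: - | r0:Add3,r1:7,r2:56,r3:Add1,r4:7
c11: - | r0:Add3,r1:7,r2:56,r3:Add1,r4:7
c12: CDB Add1=0 | r0:Add3,r1:7,r2:56,r3:0,r4:7

STATUS = VALUE 0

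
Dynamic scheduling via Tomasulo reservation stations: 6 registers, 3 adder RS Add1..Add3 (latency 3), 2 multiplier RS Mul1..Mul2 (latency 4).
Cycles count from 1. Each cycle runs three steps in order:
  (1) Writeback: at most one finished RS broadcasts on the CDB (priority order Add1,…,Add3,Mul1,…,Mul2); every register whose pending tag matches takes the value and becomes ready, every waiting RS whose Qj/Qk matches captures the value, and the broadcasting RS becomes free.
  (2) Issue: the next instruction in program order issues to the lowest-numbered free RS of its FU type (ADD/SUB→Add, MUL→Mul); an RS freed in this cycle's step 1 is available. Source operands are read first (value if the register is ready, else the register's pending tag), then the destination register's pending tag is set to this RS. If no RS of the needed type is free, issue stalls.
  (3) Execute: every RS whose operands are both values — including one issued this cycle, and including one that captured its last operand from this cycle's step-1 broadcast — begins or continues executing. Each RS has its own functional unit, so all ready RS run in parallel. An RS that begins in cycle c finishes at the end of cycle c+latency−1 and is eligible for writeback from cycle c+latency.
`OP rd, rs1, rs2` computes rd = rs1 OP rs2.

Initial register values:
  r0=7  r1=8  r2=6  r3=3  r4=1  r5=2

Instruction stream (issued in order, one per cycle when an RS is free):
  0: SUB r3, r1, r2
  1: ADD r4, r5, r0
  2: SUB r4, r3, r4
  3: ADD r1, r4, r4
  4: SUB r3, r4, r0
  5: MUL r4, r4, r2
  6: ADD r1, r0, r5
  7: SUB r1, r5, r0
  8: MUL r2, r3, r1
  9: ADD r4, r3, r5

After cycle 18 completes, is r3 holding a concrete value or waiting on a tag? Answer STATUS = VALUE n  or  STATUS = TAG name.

c1: issue SUB r3<-Add1 | r0:7,r1:8,r2:6,r3:Add1,r4:1,r5:2
c2: issue ADD r4<-Add2 | r0:7,r1:8,r2:6,r3:Add1,r4:Add2,r5:2
c3: issue SUB r4<-Add3 | r0:7,r1:8,r2:6,r3:Add1,r4:Add3,r5:2
c4: CDB Add1=2; issue ADD r1<-Add1 | r0:7,r1:Add1,r2:6,r3:2,r4:Add3,r5:2
c5: CDB Add2=9; issue SUB r3<-Add2 | r0:7,r1:Add1,r2:6,r3:Add2,r4:Add3,r5:2
c6: issue MUL r4<-Mul1 | r0:7,r1:Add1,r2:6,r3:Add2,r4:Mul1,r5:2
c7: stall | r0:7,r1:Add1,r2:6,r3:Add2,r4:Mul1,r5:2
c8: CDB Add3=-7; issue ADD r1<-Add3 | r0:7,r1:Add3,r2:6,r3:Add2,r4:Mul1,r5:2
c9: stall | r0:7,r1:Add3,r2:6,r3:Add2,r4:Mul1,r5:2
c10: stall | r0:7,r1:Add3,r2:6,r3:Add2,r4:Mul1,r5:2
c11: CDB Add1=-14; issue SUB r1<-Add1 | r0:7,r1:Add1,r2:6,r3:Add2,r4:Mul1,r5:2
c12: CDB Add2=-14; issue MUL r2<-Mul2 | r0:7,r1:Add1,r2:Mul2,r3:-14,r4:Mul1,r5:2
c13: CDB Add3=9; issue ADD r4<-Add2 | r0:7,r1:Add1,r2:Mul2,r3:-14,r4:Add2,r5:2
c14: CDB Add1=-5 | r0:7,r1:-5,r2:Mul2,r3:-14,r4:Add2,r5:2
c15: CDB Mul1=-42 | r0:7,r1:-5,r2:Mul2,r3:-14,r4:Add2,r5:2
c16: CDB Add2=-12 | r0:7,r1:-5,r2:Mul2,r3:-14,r4:-12,r5:2
c17: - | r0:7,r1:-5,r2:Mul2,r3:-14,r4:-12,r5:2
c18: CDB Mul2=70 | r0:7,r1:-5,r2:70,r3:-14,r4:-12,r5:2

STATUS = VALUE -14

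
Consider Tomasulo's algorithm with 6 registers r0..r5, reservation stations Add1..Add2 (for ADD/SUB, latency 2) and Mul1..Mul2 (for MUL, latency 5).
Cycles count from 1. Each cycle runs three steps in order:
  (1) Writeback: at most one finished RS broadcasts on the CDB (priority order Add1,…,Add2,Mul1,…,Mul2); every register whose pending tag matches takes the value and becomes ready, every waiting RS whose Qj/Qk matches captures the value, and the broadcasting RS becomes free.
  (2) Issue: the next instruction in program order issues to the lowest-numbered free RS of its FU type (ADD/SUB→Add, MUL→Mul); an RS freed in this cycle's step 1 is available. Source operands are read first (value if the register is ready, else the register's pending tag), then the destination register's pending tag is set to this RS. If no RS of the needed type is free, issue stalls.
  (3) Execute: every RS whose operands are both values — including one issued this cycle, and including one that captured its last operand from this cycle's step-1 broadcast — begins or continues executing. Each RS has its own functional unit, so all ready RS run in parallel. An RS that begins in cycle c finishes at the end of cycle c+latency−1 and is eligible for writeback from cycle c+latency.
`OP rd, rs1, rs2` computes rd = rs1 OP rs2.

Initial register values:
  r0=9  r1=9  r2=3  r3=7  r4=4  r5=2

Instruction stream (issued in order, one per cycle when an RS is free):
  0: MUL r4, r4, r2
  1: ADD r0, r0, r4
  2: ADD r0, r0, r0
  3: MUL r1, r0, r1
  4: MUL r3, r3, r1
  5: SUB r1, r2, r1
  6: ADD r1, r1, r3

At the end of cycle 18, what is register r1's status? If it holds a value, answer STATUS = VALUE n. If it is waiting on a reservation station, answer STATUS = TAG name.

STATUS = TAG Add2

c1: issue MUL r4<-Mul1 | r0:9,r1:9,r2:3,r3:7,r4:Mul1,r5:2
c2: issue ADD r0<-Add1 | r0:Add1,r1:9,r2:3,r3:7,r4:Mul1,r5:2
c3: issue ADD r0<-Add2 | r0:Add2,r1:9,r2:3,r3:7,r4:Mul1,r5:2
c4: issue MUL r1<-Mul2 | r0:Add2,r1:Mul2,r2:3,r3:7,r4:Mul1,r5:2
c5: stall | r0:Add2,r1:Mul2,r2:3,r3:7,r4:Mul1,r5:2
c6: CDB Mul1=12; issue MUL r3<-Mul1 | r0:Add2,r1:Mul2,r2:3,r3:Mul1,r4:12,r5:2
c7: stall | r0:Add2,r1:Mul2,r2:3,r3:Mul1,r4:12,r5:2
c8: CDB Add1=21; issue SUB r1<-Add1 | r0:Add2,r1:Add1,r2:3,r3:Mul1,r4:12,r5:2
c9: stall | r0:Add2,r1:Add1,r2:3,r3:Mul1,r4:12,r5:2
c10: CDB Add2=42; issue ADD r1<-Add2 | r0:42,r1:Add2,r2:3,r3:Mul1,r4:12,r5:2
c11: - | r0:42,r1:Add2,r2:3,r3:Mul1,r4:12,r5:2
c12: - | r0:42,r1:Add2,r2:3,r3:Mul1,r4:12,r5:2
c13: - | r0:42,r1:Add2,r2:3,r3:Mul1,r4:12,r5:2
c14: - | r0:42,r1:Add2,r2:3,r3:Mul1,r4:12,r5:2
c15: CDB Mul2=378 | r0:42,r1:Add2,r2:3,r3:Mul1,r4:12,r5:2
c16: - | r0:42,r1:Add2,r2:3,r3:Mul1,r4:12,r5:2
c17: CDB Add1=-375 | r0:42,r1:Add2,r2:3,r3:Mul1,r4:12,r5:2
c18: - | r0:42,r1:Add2,r2:3,r3:Mul1,r4:12,r5:2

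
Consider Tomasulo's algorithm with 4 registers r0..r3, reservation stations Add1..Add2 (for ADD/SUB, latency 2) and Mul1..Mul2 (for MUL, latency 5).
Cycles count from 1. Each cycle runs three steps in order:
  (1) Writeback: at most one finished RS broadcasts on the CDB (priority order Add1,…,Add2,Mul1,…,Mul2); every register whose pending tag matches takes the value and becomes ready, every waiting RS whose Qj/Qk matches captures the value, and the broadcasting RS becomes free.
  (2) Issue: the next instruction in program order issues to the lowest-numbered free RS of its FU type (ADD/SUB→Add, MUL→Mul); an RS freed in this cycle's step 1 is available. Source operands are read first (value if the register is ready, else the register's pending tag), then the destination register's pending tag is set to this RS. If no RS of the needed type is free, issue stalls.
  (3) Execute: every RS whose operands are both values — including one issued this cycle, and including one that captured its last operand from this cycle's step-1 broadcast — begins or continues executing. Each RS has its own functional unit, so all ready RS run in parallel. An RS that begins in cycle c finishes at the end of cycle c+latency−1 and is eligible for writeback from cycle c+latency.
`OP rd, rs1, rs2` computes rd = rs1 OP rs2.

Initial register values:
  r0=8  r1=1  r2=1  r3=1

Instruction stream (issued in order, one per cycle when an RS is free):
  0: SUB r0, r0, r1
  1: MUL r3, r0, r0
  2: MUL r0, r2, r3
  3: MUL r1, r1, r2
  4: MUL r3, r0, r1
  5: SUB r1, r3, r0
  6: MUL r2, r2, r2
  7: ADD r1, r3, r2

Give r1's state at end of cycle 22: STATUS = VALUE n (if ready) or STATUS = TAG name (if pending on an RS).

STATUS = VALUE 50

  c1: issue SUB r0<-Add1  regs: r0:Add1,r1:1,r2:1,r3:1
  c2: issue MUL r3<-Mul1  regs: r0:Add1,r1:1,r2:1,r3:Mul1
  c3: CDB Add1=7; issue MUL r0<-Mul2  regs: r0:Mul2,r1:1,r2:1,r3:Mul1
  c4: stall  regs: r0:Mul2,r1:1,r2:1,r3:Mul1
  c5: stall  regs: r0:Mul2,r1:1,r2:1,r3:Mul1
  c6: stall  regs: r0:Mul2,r1:1,r2:1,r3:Mul1
  c7: stall  regs: r0:Mul2,r1:1,r2:1,r3:Mul1
  c8: CDB Mul1=49; issue MUL r1<-Mul1  regs: r0:Mul2,r1:Mul1,r2:1,r3:49
  c9: stall  regs: r0:Mul2,r1:Mul1,r2:1,r3:49
  c10: stall  regs: r0:Mul2,r1:Mul1,r2:1,r3:49
  c11: stall  regs: r0:Mul2,r1:Mul1,r2:1,r3:49
  c12: stall  regs: r0:Mul2,r1:Mul1,r2:1,r3:49
  c13: CDB Mul1=1; issue MUL r3<-Mul1  regs: r0:Mul2,r1:1,r2:1,r3:Mul1
  c14: CDB Mul2=49; issue SUB r1<-Add1  regs: r0:49,r1:Add1,r2:1,r3:Mul1
  c15: issue MUL r2<-Mul2  regs: r0:49,r1:Add1,r2:Mul2,r3:Mul1
  c16: issue ADD r1<-Add2  regs: r0:49,r1:Add2,r2:Mul2,r3:Mul1
  c17: -  regs: r0:49,r1:Add2,r2:Mul2,r3:Mul1
  c18: -  regs: r0:49,r1:Add2,r2:Mul2,r3:Mul1
  c19: CDB Mul1=49  regs: r0:49,r1:Add2,r2:Mul2,r3:49
  c20: CDB Mul2=1  regs: r0:49,r1:Add2,r2:1,r3:49
  c21: CDB Add1=0  regs: r0:49,r1:Add2,r2:1,r3:49
  c22: CDB Add2=50  regs: r0:49,r1:50,r2:1,r3:49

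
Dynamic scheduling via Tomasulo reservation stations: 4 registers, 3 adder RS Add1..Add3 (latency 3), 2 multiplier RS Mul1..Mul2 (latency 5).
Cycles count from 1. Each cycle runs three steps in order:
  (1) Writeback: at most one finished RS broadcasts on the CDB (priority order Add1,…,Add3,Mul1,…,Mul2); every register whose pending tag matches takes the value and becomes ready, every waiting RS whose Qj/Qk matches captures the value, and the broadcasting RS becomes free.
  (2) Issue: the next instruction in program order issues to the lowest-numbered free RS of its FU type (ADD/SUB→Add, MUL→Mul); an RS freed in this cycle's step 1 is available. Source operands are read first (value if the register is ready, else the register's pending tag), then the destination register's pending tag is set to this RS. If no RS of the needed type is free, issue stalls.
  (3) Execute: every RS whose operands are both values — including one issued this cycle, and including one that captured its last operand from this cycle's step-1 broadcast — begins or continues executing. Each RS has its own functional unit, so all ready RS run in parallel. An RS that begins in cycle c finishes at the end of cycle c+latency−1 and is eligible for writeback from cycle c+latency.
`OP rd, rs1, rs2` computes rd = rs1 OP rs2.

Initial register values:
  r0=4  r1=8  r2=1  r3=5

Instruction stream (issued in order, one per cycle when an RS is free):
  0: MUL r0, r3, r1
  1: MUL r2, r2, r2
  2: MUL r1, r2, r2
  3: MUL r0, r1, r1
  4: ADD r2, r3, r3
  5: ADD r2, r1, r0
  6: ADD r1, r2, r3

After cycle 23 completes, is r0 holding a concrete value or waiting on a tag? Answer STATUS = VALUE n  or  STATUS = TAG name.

STATUS = VALUE 1

cycle 1: issue MUL r0<-Mul1 // r0:Mul1,r1:8,r2:1,r3:5
cycle 2: issue MUL r2<-Mul2 // r0:Mul1,r1:8,r2:Mul2,r3:5
cycle 3: stall // r0:Mul1,r1:8,r2:Mul2,r3:5
cycle 4: stall // r0:Mul1,r1:8,r2:Mul2,r3:5
cycle 5: stall // r0:Mul1,r1:8,r2:Mul2,r3:5
cycle 6: CDB Mul1=40; issue MUL r1<-Mul1 // r0:40,r1:Mul1,r2:Mul2,r3:5
cycle 7: CDB Mul2=1; issue MUL r0<-Mul2 // r0:Mul2,r1:Mul1,r2:1,r3:5
cycle 8: issue ADD r2<-Add1 // r0:Mul2,r1:Mul1,r2:Add1,r3:5
cycle 9: issue ADD r2<-Add2 // r0:Mul2,r1:Mul1,r2:Add2,r3:5
cycle 10: issue ADD r1<-Add3 // r0:Mul2,r1:Add3,r2:Add2,r3:5
cycle 11: CDB Add1=10 // r0:Mul2,r1:Add3,r2:Add2,r3:5
cycle 12: CDB Mul1=1 // r0:Mul2,r1:Add3,r2:Add2,r3:5
cycle 13: - // r0:Mul2,r1:Add3,r2:Add2,r3:5
cycle 14: - // r0:Mul2,r1:Add3,r2:Add2,r3:5
cycle 15: - // r0:Mul2,r1:Add3,r2:Add2,r3:5
cycle 16: - // r0:Mul2,r1:Add3,r2:Add2,r3:5
cycle 17: CDB Mul2=1 // r0:1,r1:Add3,r2:Add2,r3:5
cycle 18: - // r0:1,r1:Add3,r2:Add2,r3:5
cycle 19: - // r0:1,r1:Add3,r2:Add2,r3:5
cycle 20: CDB Add2=2 // r0:1,r1:Add3,r2:2,r3:5
cycle 21: - // r0:1,r1:Add3,r2:2,r3:5
cycle 22: - // r0:1,r1:Add3,r2:2,r3:5
cycle 23: CDB Add3=7 // r0:1,r1:7,r2:2,r3:5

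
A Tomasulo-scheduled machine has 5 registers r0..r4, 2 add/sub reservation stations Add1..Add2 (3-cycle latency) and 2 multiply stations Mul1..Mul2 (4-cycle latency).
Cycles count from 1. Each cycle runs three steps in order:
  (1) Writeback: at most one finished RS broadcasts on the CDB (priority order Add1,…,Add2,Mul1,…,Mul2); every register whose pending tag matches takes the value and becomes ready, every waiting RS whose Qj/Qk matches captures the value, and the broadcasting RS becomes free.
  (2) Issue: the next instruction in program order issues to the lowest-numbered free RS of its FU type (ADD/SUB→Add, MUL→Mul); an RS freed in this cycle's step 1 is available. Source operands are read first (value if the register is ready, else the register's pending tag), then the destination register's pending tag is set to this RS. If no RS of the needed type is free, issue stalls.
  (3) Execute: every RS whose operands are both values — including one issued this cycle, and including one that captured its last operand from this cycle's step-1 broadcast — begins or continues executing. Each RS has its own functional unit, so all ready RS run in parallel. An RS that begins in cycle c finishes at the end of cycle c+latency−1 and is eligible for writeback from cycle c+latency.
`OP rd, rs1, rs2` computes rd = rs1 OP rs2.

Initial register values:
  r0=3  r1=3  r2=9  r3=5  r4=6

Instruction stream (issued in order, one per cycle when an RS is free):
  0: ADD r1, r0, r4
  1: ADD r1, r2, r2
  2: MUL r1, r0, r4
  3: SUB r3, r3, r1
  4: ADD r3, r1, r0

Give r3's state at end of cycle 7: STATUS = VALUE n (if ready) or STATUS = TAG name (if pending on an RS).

c1: issue ADD r1<-Add1 | r0:3,r1:Add1,r2:9,r3:5,r4:6
c2: issue ADD r1<-Add2 | r0:3,r1:Add2,r2:9,r3:5,r4:6
c3: issue MUL r1<-Mul1 | r0:3,r1:Mul1,r2:9,r3:5,r4:6
c4: CDB Add1=9; issue SUB r3<-Add1 | r0:3,r1:Mul1,r2:9,r3:Add1,r4:6
c5: CDB Add2=18; issue ADD r3<-Add2 | r0:3,r1:Mul1,r2:9,r3:Add2,r4:6
c6: - | r0:3,r1:Mul1,r2:9,r3:Add2,r4:6
c7: CDB Mul1=18 | r0:3,r1:18,r2:9,r3:Add2,r4:6

STATUS = TAG Add2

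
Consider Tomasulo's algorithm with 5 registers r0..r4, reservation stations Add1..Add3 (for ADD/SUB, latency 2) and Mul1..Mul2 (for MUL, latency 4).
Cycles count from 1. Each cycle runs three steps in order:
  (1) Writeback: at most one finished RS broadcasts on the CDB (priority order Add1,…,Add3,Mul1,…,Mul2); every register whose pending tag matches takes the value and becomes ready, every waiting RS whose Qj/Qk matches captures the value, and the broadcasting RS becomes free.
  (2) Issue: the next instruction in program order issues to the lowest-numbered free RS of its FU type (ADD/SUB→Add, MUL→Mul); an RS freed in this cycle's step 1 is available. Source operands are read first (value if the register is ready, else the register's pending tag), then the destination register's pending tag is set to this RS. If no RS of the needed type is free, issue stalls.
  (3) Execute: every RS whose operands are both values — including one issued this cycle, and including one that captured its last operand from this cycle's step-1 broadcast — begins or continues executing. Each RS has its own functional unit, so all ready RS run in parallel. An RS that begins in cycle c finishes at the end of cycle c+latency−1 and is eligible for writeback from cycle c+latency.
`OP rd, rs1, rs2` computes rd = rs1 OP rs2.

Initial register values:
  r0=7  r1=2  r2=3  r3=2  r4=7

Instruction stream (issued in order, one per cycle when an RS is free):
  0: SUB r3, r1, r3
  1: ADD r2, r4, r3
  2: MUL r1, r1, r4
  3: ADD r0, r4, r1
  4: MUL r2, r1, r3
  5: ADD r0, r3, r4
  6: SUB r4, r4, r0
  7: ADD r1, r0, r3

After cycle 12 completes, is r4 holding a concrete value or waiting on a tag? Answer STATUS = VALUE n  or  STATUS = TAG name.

STATUS = VALUE 0

  c1: issue SUB r3<-Add1  regs: r0:7,r1:2,r2:3,r3:Add1,r4:7
  c2: issue ADD r2<-Add2  regs: r0:7,r1:2,r2:Add2,r3:Add1,r4:7
  c3: CDB Add1=0; issue MUL r1<-Mul1  regs: r0:7,r1:Mul1,r2:Add2,r3:0,r4:7
  c4: issue ADD r0<-Add1  regs: r0:Add1,r1:Mul1,r2:Add2,r3:0,r4:7
  c5: CDB Add2=7; issue MUL r2<-Mul2  regs: r0:Add1,r1:Mul1,r2:Mul2,r3:0,r4:7
  c6: issue ADD r0<-Add2  regs: r0:Add2,r1:Mul1,r2:Mul2,r3:0,r4:7
  c7: CDB Mul1=14; issue SUB r4<-Add3  regs: r0:Add2,r1:14,r2:Mul2,r3:0,r4:Add3
  c8: CDB Add2=7; issue ADD r1<-Add2  regs: r0:7,r1:Add2,r2:Mul2,r3:0,r4:Add3
  c9: CDB Add1=21  regs: r0:7,r1:Add2,r2:Mul2,r3:0,r4:Add3
  c10: CDB Add2=7  regs: r0:7,r1:7,r2:Mul2,r3:0,r4:Add3
  c11: CDB Add3=0  regs: r0:7,r1:7,r2:Mul2,r3:0,r4:0
  c12: CDB Mul2=0  regs: r0:7,r1:7,r2:0,r3:0,r4:0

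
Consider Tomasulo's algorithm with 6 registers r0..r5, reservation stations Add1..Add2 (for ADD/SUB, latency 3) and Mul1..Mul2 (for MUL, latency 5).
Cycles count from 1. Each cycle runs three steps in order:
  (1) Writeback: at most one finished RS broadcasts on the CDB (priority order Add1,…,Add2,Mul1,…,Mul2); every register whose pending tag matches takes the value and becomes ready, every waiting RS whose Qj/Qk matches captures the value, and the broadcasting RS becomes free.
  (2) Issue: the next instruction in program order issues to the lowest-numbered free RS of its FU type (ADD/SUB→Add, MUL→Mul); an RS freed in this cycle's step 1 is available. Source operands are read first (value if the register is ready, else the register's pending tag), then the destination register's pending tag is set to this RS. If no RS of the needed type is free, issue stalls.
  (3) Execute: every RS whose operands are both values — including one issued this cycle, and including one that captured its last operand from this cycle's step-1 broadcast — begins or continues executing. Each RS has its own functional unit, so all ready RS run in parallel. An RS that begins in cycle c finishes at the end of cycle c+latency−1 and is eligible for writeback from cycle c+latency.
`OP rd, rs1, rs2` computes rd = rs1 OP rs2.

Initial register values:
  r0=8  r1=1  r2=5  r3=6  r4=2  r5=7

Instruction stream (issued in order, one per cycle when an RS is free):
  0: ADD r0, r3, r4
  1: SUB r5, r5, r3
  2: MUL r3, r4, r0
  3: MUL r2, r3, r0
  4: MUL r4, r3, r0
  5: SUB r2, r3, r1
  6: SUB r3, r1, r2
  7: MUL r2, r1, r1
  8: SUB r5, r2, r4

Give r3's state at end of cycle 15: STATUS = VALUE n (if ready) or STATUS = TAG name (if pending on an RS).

STATUS = TAG Add2

  c1: issue ADD r0<-Add1  regs: r0:Add1,r1:1,r2:5,r3:6,r4:2,r5:7
  c2: issue SUB r5<-Add2  regs: r0:Add1,r1:1,r2:5,r3:6,r4:2,r5:Add2
  c3: issue MUL r3<-Mul1  regs: r0:Add1,r1:1,r2:5,r3:Mul1,r4:2,r5:Add2
  c4: CDB Add1=8; issue MUL r2<-Mul2  regs: r0:8,r1:1,r2:Mul2,r3:Mul1,r4:2,r5:Add2
  c5: CDB Add2=1; stall  regs: r0:8,r1:1,r2:Mul2,r3:Mul1,r4:2,r5:1
  c6: stall  regs: r0:8,r1:1,r2:Mul2,r3:Mul1,r4:2,r5:1
  c7: stall  regs: r0:8,r1:1,r2:Mul2,r3:Mul1,r4:2,r5:1
  c8: stall  regs: r0:8,r1:1,r2:Mul2,r3:Mul1,r4:2,r5:1
  c9: CDB Mul1=16; issue MUL r4<-Mul1  regs: r0:8,r1:1,r2:Mul2,r3:16,r4:Mul1,r5:1
  c10: issue SUB r2<-Add1  regs: r0:8,r1:1,r2:Add1,r3:16,r4:Mul1,r5:1
  c11: issue SUB r3<-Add2  regs: r0:8,r1:1,r2:Add1,r3:Add2,r4:Mul1,r5:1
  c12: stall  regs: r0:8,r1:1,r2:Add1,r3:Add2,r4:Mul1,r5:1
  c13: CDB Add1=15; stall  regs: r0:8,r1:1,r2:15,r3:Add2,r4:Mul1,r5:1
  c14: CDB Mul1=128; issue MUL r2<-Mul1  regs: r0:8,r1:1,r2:Mul1,r3:Add2,r4:128,r5:1
  c15: CDB Mul2=128; issue SUB r5<-Add1  regs: r0:8,r1:1,r2:Mul1,r3:Add2,r4:128,r5:Add1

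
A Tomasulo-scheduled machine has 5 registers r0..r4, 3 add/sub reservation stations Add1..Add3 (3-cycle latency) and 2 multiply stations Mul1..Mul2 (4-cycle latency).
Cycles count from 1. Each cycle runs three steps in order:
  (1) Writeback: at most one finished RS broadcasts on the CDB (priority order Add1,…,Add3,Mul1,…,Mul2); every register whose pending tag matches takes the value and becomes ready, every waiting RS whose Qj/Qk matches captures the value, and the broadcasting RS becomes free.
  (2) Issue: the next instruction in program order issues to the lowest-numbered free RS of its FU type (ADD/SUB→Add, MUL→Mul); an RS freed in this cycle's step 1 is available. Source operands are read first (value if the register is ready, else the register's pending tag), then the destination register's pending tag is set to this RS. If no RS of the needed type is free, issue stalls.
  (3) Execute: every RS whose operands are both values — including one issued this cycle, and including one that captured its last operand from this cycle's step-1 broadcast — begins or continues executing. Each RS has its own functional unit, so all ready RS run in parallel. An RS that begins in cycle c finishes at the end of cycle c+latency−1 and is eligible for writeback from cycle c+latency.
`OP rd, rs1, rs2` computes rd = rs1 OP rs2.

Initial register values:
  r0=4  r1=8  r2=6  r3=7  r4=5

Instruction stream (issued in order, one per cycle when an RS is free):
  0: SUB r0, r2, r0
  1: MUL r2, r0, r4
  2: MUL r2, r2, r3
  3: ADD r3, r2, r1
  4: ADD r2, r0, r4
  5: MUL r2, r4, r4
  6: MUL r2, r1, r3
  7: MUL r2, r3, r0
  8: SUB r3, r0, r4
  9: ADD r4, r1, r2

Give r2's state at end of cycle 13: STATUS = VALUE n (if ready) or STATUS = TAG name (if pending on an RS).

  c1: issue SUB r0<-Add1  regs: r0:Add1,r1:8,r2:6,r3:7,r4:5
  c2: issue MUL r2<-Mul1  regs: r0:Add1,r1:8,r2:Mul1,r3:7,r4:5
  c3: issue MUL r2<-Mul2  regs: r0:Add1,r1:8,r2:Mul2,r3:7,r4:5
  c4: CDB Add1=2; issue ADD r3<-Add1  regs: r0:2,r1:8,r2:Mul2,r3:Add1,r4:5
  c5: issue ADD r2<-Add2  regs: r0:2,r1:8,r2:Add2,r3:Add1,r4:5
  c6: stall  regs: r0:2,r1:8,r2:Add2,r3:Add1,r4:5
  c7: stall  regs: r0:2,r1:8,r2:Add2,r3:Add1,r4:5
  c8: CDB Add2=7; stall  regs: r0:2,r1:8,r2:7,r3:Add1,r4:5
  c9: CDB Mul1=10; issue MUL r2<-Mul1  regs: r0:2,r1:8,r2:Mul1,r3:Add1,r4:5
  c10: stall  regs: r0:2,r1:8,r2:Mul1,r3:Add1,r4:5
  c11: stall  regs: r0:2,r1:8,r2:Mul1,r3:Add1,r4:5
  c12: stall  regs: r0:2,r1:8,r2:Mul1,r3:Add1,r4:5
  c13: CDB Mul1=25; issue MUL r2<-Mul1  regs: r0:2,r1:8,r2:Mul1,r3:Add1,r4:5

STATUS = TAG Mul1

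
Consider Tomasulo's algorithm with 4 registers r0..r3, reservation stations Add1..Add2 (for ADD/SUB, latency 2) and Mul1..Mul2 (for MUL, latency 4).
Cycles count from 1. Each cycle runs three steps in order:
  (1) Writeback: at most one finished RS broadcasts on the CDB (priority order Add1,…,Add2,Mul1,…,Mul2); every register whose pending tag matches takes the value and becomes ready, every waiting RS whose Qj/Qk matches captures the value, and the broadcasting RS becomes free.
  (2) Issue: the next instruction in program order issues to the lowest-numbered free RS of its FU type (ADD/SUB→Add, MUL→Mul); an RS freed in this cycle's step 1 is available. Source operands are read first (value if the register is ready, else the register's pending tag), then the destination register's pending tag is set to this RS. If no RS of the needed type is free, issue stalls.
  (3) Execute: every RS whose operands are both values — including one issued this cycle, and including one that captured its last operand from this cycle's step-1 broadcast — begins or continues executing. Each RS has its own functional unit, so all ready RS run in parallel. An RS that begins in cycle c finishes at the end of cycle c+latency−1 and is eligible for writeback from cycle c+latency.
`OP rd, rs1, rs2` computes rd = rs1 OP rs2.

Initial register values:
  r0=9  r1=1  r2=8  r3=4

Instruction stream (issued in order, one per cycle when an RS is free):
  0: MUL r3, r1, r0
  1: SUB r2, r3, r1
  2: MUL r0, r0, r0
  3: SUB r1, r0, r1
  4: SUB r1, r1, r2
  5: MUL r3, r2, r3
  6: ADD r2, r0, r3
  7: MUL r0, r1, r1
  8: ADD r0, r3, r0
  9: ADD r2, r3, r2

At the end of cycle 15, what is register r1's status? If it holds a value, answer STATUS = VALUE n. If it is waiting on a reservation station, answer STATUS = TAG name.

  c1: issue MUL r3<-Mul1  regs: r0:9,r1:1,r2:8,r3:Mul1
  c2: issue SUB r2<-Add1  regs: r0:9,r1:1,r2:Add1,r3:Mul1
  c3: issue MUL r0<-Mul2  regs: r0:Mul2,r1:1,r2:Add1,r3:Mul1
  c4: issue SUB r1<-Add2  regs: r0:Mul2,r1:Add2,r2:Add1,r3:Mul1
  c5: CDB Mul1=9; stall  regs: r0:Mul2,r1:Add2,r2:Add1,r3:9
  c6: stall  regs: r0:Mul2,r1:Add2,r2:Add1,r3:9
  c7: CDB Add1=8; issue SUB r1<-Add1  regs: r0:Mul2,r1:Add1,r2:8,r3:9
  c8: CDB Mul2=81; issue MUL r3<-Mul1  regs: r0:81,r1:Add1,r2:8,r3:Mul1
  c9: stall  regs: r0:81,r1:Add1,r2:8,r3:Mul1
  c10: CDB Add2=80; issue ADD r2<-Add2  regs: r0:81,r1:Add1,r2:Add2,r3:Mul1
  c11: issue MUL r0<-Mul2  regs: r0:Mul2,r1:Add1,r2:Add2,r3:Mul1
  c12: CDB Add1=72; issue ADD r0<-Add1  regs: r0:Add1,r1:72,r2:Add2,r3:Mul1
  c13: CDB Mul1=72; stall  regs: r0:Add1,r1:72,r2:Add2,r3:72
  c14: stall  regs: r0:Add1,r1:72,r2:Add2,r3:72
  c15: CDB Add2=153; issue ADD r2<-Add2  regs: r0:Add1,r1:72,r2:Add2,r3:72

STATUS = VALUE 72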